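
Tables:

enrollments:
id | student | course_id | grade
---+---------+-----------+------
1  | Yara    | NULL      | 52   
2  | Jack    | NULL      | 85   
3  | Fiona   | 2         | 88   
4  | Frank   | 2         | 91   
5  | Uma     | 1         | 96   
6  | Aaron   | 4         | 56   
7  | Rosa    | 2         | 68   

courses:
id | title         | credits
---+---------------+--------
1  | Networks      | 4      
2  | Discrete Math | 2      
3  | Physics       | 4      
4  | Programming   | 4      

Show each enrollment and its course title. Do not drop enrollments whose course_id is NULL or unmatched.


LEFT JOIN keeps every row from enrollments (the left table); where course_id has no match in courses, the course columns become NULL. Walk through each enrollment:
  - enrollment 1 (Yara): course_id=NULL, no match -> kept with NULL
  - enrollment 2 (Jack): course_id=NULL, no match -> kept with NULL
  - enrollment 3 (Fiona): course_id=2 -> matches Discrete Math
  - enrollment 4 (Frank): course_id=2 -> matches Discrete Math
  - enrollment 5 (Uma): course_id=1 -> matches Networks
  - enrollment 6 (Aaron): course_id=4 -> matches Programming
  - enrollment 7 (Rosa): course_id=2 -> matches Discrete Math
All 7 rows appear; 2 have NULL course.

SQL:
SELECT a.student, b.title AS course
FROM enrollments a
LEFT JOIN courses b ON a.course_id = b.id

Result:
student | course       
--------+--------------
Yara    | NULL         
Jack    | NULL         
Fiona   | Discrete Math
Frank   | Discrete Math
Uma     | Networks     
Aaron   | Programming  
Rosa    | Discrete Math


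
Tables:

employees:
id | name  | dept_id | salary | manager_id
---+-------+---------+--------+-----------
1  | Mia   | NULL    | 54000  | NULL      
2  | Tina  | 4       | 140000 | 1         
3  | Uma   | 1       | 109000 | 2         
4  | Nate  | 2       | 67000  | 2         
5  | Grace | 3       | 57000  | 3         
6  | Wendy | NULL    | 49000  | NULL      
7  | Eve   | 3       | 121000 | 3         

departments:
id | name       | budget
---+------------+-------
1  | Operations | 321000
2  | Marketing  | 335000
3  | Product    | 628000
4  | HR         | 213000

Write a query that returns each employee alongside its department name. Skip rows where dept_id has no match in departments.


INNER JOIN keeps only employees rows whose dept_id matches an id in departments. Walk through each employee:
  - employee 1 (Mia): dept_id=NULL, no match -> dropped
  - employee 2 (Tina): dept_id=4 -> matches HR
  - employee 3 (Uma): dept_id=1 -> matches Operations
  - employee 4 (Nate): dept_id=2 -> matches Marketing
  - employee 5 (Grace): dept_id=3 -> matches Product
  - employee 6 (Wendy): dept_id=NULL, no match -> dropped
  - employee 7 (Eve): dept_id=3 -> matches Product
So 2 of 7 rows are dropped.

SQL:
SELECT a.name, b.name AS department
FROM employees a
INNER JOIN departments b ON a.dept_id = b.id

Result:
name  | department
------+-----------
Tina  | HR        
Uma   | Operations
Nate  | Marketing 
Grace | Product   
Eve   | Product   


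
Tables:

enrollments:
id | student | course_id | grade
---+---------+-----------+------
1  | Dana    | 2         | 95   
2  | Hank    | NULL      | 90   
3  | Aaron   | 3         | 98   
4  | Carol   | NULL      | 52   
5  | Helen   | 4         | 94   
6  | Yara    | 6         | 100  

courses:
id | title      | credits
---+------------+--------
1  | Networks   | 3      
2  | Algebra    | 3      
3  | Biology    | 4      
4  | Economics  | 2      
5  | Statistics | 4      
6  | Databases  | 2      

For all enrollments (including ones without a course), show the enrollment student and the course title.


LEFT JOIN keeps every row from enrollments (the left table); where course_id has no match in courses, the course columns become NULL. Walk through each enrollment:
  - enrollment 1 (Dana): course_id=2 -> matches Algebra
  - enrollment 2 (Hank): course_id=NULL, no match -> kept with NULL
  - enrollment 3 (Aaron): course_id=3 -> matches Biology
  - enrollment 4 (Carol): course_id=NULL, no match -> kept with NULL
  - enrollment 5 (Helen): course_id=4 -> matches Economics
  - enrollment 6 (Yara): course_id=6 -> matches Databases
All 6 rows appear; 2 have NULL course.

SQL:
SELECT a.student, b.title AS course
FROM enrollments a
LEFT JOIN courses b ON a.course_id = b.id

Result:
student | course   
--------+----------
Dana    | Algebra  
Hank    | NULL     
Aaron   | Biology  
Carol   | NULL     
Helen   | Economics
Yara    | Databases


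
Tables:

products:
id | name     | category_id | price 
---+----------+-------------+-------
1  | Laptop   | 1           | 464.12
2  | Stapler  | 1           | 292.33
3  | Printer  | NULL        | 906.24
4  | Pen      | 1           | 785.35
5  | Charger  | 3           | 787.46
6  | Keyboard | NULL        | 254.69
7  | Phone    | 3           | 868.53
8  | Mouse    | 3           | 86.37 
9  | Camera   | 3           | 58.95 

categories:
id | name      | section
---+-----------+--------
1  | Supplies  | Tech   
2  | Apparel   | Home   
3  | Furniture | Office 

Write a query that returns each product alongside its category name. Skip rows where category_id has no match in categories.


INNER JOIN keeps only products rows whose category_id matches an id in categories. Walk through each product:
  - product 1 (Laptop): category_id=1 -> matches Supplies
  - product 2 (Stapler): category_id=1 -> matches Supplies
  - product 3 (Printer): category_id=NULL, no match -> dropped
  - product 4 (Pen): category_id=1 -> matches Supplies
  - product 5 (Charger): category_id=3 -> matches Furniture
  - product 6 (Keyboard): category_id=NULL, no match -> dropped
  - product 7 (Phone): category_id=3 -> matches Furniture
  - product 8 (Mouse): category_id=3 -> matches Furniture
  - product 9 (Camera): category_id=3 -> matches Furniture
So 2 of 9 rows are dropped.

SQL:
SELECT a.name, b.name AS category
FROM products a
INNER JOIN categories b ON a.category_id = b.id

Result:
name    | category 
--------+----------
Laptop  | Supplies 
Stapler | Supplies 
Pen     | Supplies 
Charger | Furniture
Phone   | Furniture
Mouse   | Furniture
Camera  | Furniture


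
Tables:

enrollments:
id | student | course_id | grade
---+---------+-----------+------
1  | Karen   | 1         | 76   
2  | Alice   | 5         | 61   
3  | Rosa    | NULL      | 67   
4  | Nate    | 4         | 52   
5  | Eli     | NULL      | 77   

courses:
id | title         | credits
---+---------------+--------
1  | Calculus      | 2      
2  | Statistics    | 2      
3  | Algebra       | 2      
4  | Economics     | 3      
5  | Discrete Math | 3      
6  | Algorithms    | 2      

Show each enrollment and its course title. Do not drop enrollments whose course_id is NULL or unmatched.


LEFT JOIN keeps every row from enrollments (the left table); where course_id has no match in courses, the course columns become NULL. Walk through each enrollment:
  - enrollment 1 (Karen): course_id=1 -> matches Calculus
  - enrollment 2 (Alice): course_id=5 -> matches Discrete Math
  - enrollment 3 (Rosa): course_id=NULL, no match -> kept with NULL
  - enrollment 4 (Nate): course_id=4 -> matches Economics
  - enrollment 5 (Eli): course_id=NULL, no match -> kept with NULL
All 5 rows appear; 2 have NULL course.

SQL:
SELECT a.student, b.title AS course
FROM enrollments a
LEFT JOIN courses b ON a.course_id = b.id

Result:
student | course       
--------+--------------
Karen   | Calculus     
Alice   | Discrete Math
Rosa    | NULL         
Nate    | Economics    
Eli     | NULL         


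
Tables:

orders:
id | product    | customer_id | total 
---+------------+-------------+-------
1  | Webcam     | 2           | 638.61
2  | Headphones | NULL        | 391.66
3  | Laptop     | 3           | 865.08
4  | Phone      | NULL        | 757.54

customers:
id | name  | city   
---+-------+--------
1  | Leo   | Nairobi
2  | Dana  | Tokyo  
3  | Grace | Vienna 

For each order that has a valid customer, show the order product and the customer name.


INNER JOIN keeps only orders rows whose customer_id matches an id in customers. Walk through each order:
  - order 1 (Webcam): customer_id=2 -> matches Dana
  - order 2 (Headphones): customer_id=NULL, no match -> dropped
  - order 3 (Laptop): customer_id=3 -> matches Grace
  - order 4 (Phone): customer_id=NULL, no match -> dropped
So 2 of 4 rows are dropped.

SQL:
SELECT a.product, b.name AS customer
FROM orders a
INNER JOIN customers b ON a.customer_id = b.id

Result:
product | customer
--------+---------
Webcam  | Dana    
Laptop  | Grace   


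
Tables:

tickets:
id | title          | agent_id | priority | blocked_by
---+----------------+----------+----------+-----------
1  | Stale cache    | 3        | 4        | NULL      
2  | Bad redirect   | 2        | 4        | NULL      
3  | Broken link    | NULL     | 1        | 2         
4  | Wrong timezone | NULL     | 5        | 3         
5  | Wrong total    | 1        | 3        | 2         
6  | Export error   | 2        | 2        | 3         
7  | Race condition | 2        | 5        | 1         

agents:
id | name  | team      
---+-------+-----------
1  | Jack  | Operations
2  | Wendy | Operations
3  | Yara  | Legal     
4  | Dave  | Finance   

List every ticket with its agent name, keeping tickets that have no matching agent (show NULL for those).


LEFT JOIN keeps every row from tickets (the left table); where agent_id has no match in agents, the agent columns become NULL. Walk through each ticket:
  - ticket 1 (Stale cache): agent_id=3 -> matches Yara
  - ticket 2 (Bad redirect): agent_id=2 -> matches Wendy
  - ticket 3 (Broken link): agent_id=NULL, no match -> kept with NULL
  - ticket 4 (Wrong timezone): agent_id=NULL, no match -> kept with NULL
  - ticket 5 (Wrong total): agent_id=1 -> matches Jack
  - ticket 6 (Export error): agent_id=2 -> matches Wendy
  - ticket 7 (Race condition): agent_id=2 -> matches Wendy
All 7 rows appear; 2 have NULL agent.

SQL:
SELECT a.title, b.name AS agent
FROM tickets a
LEFT JOIN agents b ON a.agent_id = b.id

Result:
title          | agent
---------------+------
Stale cache    | Yara 
Bad redirect   | Wendy
Broken link    | NULL 
Wrong timezone | NULL 
Wrong total    | Jack 
Export error   | Wendy
Race condition | Wendy


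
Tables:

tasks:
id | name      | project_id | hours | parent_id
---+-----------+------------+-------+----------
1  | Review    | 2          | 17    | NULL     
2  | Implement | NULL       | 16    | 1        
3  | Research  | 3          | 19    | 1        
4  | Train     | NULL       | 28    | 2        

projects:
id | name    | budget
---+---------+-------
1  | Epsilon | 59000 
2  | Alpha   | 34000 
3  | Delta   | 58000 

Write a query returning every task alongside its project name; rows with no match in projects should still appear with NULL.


LEFT JOIN keeps every row from tasks (the left table); where project_id has no match in projects, the project columns become NULL. Walk through each task:
  - task 1 (Review): project_id=2 -> matches Alpha
  - task 2 (Implement): project_id=NULL, no match -> kept with NULL
  - task 3 (Research): project_id=3 -> matches Delta
  - task 4 (Train): project_id=NULL, no match -> kept with NULL
All 4 rows appear; 2 have NULL project.

SQL:
SELECT a.name, b.name AS project
FROM tasks a
LEFT JOIN projects b ON a.project_id = b.id

Result:
name      | project
----------+--------
Review    | Alpha  
Implement | NULL   
Research  | Delta  
Train     | NULL   


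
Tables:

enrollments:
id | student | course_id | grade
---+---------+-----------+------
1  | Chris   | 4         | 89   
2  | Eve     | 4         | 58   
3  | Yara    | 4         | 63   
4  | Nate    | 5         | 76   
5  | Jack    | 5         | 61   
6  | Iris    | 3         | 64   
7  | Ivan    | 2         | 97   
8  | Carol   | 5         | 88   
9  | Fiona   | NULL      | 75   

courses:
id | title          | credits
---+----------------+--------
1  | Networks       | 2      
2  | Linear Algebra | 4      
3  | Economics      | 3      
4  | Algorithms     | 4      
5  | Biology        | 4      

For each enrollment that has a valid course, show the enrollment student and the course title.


INNER JOIN keeps only enrollments rows whose course_id matches an id in courses. Walk through each enrollment:
  - enrollment 1 (Chris): course_id=4 -> matches Algorithms
  - enrollment 2 (Eve): course_id=4 -> matches Algorithms
  - enrollment 3 (Yara): course_id=4 -> matches Algorithms
  - enrollment 4 (Nate): course_id=5 -> matches Biology
  - enrollment 5 (Jack): course_id=5 -> matches Biology
  - enrollment 6 (Iris): course_id=3 -> matches Economics
  - enrollment 7 (Ivan): course_id=2 -> matches Linear Algebra
  - enrollment 8 (Carol): course_id=5 -> matches Biology
  - enrollment 9 (Fiona): course_id=NULL, no match -> dropped
So 1 of 9 rows is dropped.

SQL:
SELECT a.student, b.title AS course
FROM enrollments a
INNER JOIN courses b ON a.course_id = b.id

Result:
student | course        
--------+---------------
Chris   | Algorithms    
Eve     | Algorithms    
Yara    | Algorithms    
Nate    | Biology       
Jack    | Biology       
Iris    | Economics     
Ivan    | Linear Algebra
Carol   | Biology       


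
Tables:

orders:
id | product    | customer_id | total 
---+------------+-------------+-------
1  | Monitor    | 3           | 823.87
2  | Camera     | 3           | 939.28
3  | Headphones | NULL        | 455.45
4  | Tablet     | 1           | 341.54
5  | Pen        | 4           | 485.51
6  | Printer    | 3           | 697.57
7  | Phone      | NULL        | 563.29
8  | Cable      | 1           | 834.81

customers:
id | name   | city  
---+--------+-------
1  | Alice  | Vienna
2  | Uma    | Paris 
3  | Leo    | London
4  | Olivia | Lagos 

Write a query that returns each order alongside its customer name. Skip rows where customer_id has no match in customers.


INNER JOIN keeps only orders rows whose customer_id matches an id in customers. Walk through each order:
  - order 1 (Monitor): customer_id=3 -> matches Leo
  - order 2 (Camera): customer_id=3 -> matches Leo
  - order 3 (Headphones): customer_id=NULL, no match -> dropped
  - order 4 (Tablet): customer_id=1 -> matches Alice
  - order 5 (Pen): customer_id=4 -> matches Olivia
  - order 6 (Printer): customer_id=3 -> matches Leo
  - order 7 (Phone): customer_id=NULL, no match -> dropped
  - order 8 (Cable): customer_id=1 -> matches Alice
So 2 of 8 rows are dropped.

SQL:
SELECT a.product, b.name AS customer
FROM orders a
INNER JOIN customers b ON a.customer_id = b.id

Result:
product | customer
--------+---------
Monitor | Leo     
Camera  | Leo     
Tablet  | Alice   
Pen     | Olivia  
Printer | Leo     
Cable   | Alice   


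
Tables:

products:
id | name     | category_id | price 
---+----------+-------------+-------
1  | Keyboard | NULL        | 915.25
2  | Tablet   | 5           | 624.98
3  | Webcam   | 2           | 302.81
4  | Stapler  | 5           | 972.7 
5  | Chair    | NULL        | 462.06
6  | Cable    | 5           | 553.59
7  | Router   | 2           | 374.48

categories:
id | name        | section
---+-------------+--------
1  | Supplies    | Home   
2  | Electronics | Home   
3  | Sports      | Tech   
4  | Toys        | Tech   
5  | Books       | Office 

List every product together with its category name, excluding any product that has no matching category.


INNER JOIN keeps only products rows whose category_id matches an id in categories. Walk through each product:
  - product 1 (Keyboard): category_id=NULL, no match -> dropped
  - product 2 (Tablet): category_id=5 -> matches Books
  - product 3 (Webcam): category_id=2 -> matches Electronics
  - product 4 (Stapler): category_id=5 -> matches Books
  - product 5 (Chair): category_id=NULL, no match -> dropped
  - product 6 (Cable): category_id=5 -> matches Books
  - product 7 (Router): category_id=2 -> matches Electronics
So 2 of 7 rows are dropped.

SQL:
SELECT a.name, b.name AS category
FROM products a
INNER JOIN categories b ON a.category_id = b.id

Result:
name    | category   
--------+------------
Tablet  | Books      
Webcam  | Electronics
Stapler | Books      
Cable   | Books      
Router  | Electronics


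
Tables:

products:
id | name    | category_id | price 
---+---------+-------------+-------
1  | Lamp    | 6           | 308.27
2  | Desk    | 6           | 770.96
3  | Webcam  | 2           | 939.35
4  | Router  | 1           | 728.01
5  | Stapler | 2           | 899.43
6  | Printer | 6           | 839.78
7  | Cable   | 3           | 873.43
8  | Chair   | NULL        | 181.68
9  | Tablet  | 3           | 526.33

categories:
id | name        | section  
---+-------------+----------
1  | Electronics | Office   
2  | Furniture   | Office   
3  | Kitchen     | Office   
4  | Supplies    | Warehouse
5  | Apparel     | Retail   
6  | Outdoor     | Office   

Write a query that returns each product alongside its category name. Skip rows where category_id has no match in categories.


INNER JOIN keeps only products rows whose category_id matches an id in categories. Walk through each product:
  - product 1 (Lamp): category_id=6 -> matches Outdoor
  - product 2 (Desk): category_id=6 -> matches Outdoor
  - product 3 (Webcam): category_id=2 -> matches Furniture
  - product 4 (Router): category_id=1 -> matches Electronics
  - product 5 (Stapler): category_id=2 -> matches Furniture
  - product 6 (Printer): category_id=6 -> matches Outdoor
  - product 7 (Cable): category_id=3 -> matches Kitchen
  - product 8 (Chair): category_id=NULL, no match -> dropped
  - product 9 (Tablet): category_id=3 -> matches Kitchen
So 1 of 9 rows is dropped.

SQL:
SELECT a.name, b.name AS category
FROM products a
INNER JOIN categories b ON a.category_id = b.id

Result:
name    | category   
--------+------------
Lamp    | Outdoor    
Desk    | Outdoor    
Webcam  | Furniture  
Router  | Electronics
Stapler | Furniture  
Printer | Outdoor    
Cable   | Kitchen    
Tablet  | Kitchen    


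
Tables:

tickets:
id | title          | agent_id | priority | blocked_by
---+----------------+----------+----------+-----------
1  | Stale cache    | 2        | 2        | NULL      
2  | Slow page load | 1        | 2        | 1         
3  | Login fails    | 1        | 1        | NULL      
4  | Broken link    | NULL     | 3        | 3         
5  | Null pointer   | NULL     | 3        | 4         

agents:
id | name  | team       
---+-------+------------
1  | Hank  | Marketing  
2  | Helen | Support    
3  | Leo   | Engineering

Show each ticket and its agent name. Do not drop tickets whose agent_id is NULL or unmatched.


LEFT JOIN keeps every row from tickets (the left table); where agent_id has no match in agents, the agent columns become NULL. Walk through each ticket:
  - ticket 1 (Stale cache): agent_id=2 -> matches Helen
  - ticket 2 (Slow page load): agent_id=1 -> matches Hank
  - ticket 3 (Login fails): agent_id=1 -> matches Hank
  - ticket 4 (Broken link): agent_id=NULL, no match -> kept with NULL
  - ticket 5 (Null pointer): agent_id=NULL, no match -> kept with NULL
All 5 rows appear; 2 have NULL agent.

SQL:
SELECT a.title, b.name AS agent
FROM tickets a
LEFT JOIN agents b ON a.agent_id = b.id

Result:
title          | agent
---------------+------
Stale cache    | Helen
Slow page load | Hank 
Login fails    | Hank 
Broken link    | NULL 
Null pointer   | NULL 


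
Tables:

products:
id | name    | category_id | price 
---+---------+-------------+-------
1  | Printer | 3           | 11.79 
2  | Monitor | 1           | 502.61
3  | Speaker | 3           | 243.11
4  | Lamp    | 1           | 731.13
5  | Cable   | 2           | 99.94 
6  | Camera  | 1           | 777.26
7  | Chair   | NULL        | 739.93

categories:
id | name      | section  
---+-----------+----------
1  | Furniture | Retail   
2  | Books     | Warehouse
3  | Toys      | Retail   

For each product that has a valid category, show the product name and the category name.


INNER JOIN keeps only products rows whose category_id matches an id in categories. Walk through each product:
  - product 1 (Printer): category_id=3 -> matches Toys
  - product 2 (Monitor): category_id=1 -> matches Furniture
  - product 3 (Speaker): category_id=3 -> matches Toys
  - product 4 (Lamp): category_id=1 -> matches Furniture
  - product 5 (Cable): category_id=2 -> matches Books
  - product 6 (Camera): category_id=1 -> matches Furniture
  - product 7 (Chair): category_id=NULL, no match -> dropped
So 1 of 7 rows is dropped.

SQL:
SELECT a.name, b.name AS category
FROM products a
INNER JOIN categories b ON a.category_id = b.id

Result:
name    | category 
--------+----------
Printer | Toys     
Monitor | Furniture
Speaker | Toys     
Lamp    | Furniture
Cable   | Books    
Camera  | Furniture


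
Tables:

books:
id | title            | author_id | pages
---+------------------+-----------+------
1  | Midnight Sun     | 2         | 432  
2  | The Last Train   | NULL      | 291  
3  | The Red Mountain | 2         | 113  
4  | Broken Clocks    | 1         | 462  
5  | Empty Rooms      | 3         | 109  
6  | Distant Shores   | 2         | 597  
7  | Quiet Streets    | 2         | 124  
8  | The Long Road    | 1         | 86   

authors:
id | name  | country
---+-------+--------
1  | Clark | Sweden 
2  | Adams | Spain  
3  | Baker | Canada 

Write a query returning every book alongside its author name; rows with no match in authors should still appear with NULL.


LEFT JOIN keeps every row from books (the left table); where author_id has no match in authors, the author columns become NULL. Walk through each book:
  - book 1 (Midnight Sun): author_id=2 -> matches Adams
  - book 2 (The Last Train): author_id=NULL, no match -> kept with NULL
  - book 3 (The Red Mountain): author_id=2 -> matches Adams
  - book 4 (Broken Clocks): author_id=1 -> matches Clark
  - book 5 (Empty Rooms): author_id=3 -> matches Baker
  - book 6 (Distant Shores): author_id=2 -> matches Adams
  - book 7 (Quiet Streets): author_id=2 -> matches Adams
  - book 8 (The Long Road): author_id=1 -> matches Clark
All 8 rows appear; 1 has NULL author.

SQL:
SELECT a.title, b.name AS author
FROM books a
LEFT JOIN authors b ON a.author_id = b.id

Result:
title            | author
-----------------+-------
Midnight Sun     | Adams 
The Last Train   | NULL  
The Red Mountain | Adams 
Broken Clocks    | Clark 
Empty Rooms      | Baker 
Distant Shores   | Adams 
Quiet Streets    | Adams 
The Long Road    | Clark 


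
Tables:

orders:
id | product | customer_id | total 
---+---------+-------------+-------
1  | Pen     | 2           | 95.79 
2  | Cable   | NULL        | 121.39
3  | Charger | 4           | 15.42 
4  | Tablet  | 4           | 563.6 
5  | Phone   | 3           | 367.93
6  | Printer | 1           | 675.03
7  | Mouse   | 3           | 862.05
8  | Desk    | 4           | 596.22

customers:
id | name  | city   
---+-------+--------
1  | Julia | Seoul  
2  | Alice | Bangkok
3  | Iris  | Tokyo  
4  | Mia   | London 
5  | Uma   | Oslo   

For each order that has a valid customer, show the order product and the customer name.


INNER JOIN keeps only orders rows whose customer_id matches an id in customers. Walk through each order:
  - order 1 (Pen): customer_id=2 -> matches Alice
  - order 2 (Cable): customer_id=NULL, no match -> dropped
  - order 3 (Charger): customer_id=4 -> matches Mia
  - order 4 (Tablet): customer_id=4 -> matches Mia
  - order 5 (Phone): customer_id=3 -> matches Iris
  - order 6 (Printer): customer_id=1 -> matches Julia
  - order 7 (Mouse): customer_id=3 -> matches Iris
  - order 8 (Desk): customer_id=4 -> matches Mia
So 1 of 8 rows is dropped.

SQL:
SELECT a.product, b.name AS customer
FROM orders a
INNER JOIN customers b ON a.customer_id = b.id

Result:
product | customer
--------+---------
Pen     | Alice   
Charger | Mia     
Tablet  | Mia     
Phone   | Iris    
Printer | Julia   
Mouse   | Iris    
Desk    | Mia     


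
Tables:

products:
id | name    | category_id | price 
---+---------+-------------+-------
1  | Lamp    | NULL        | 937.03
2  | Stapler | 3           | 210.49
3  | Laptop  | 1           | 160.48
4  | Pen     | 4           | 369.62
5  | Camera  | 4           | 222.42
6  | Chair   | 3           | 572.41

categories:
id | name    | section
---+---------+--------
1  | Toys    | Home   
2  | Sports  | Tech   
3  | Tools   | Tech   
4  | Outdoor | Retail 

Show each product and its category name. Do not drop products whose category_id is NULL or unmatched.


LEFT JOIN keeps every row from products (the left table); where category_id has no match in categories, the category columns become NULL. Walk through each product:
  - product 1 (Lamp): category_id=NULL, no match -> kept with NULL
  - product 2 (Stapler): category_id=3 -> matches Tools
  - product 3 (Laptop): category_id=1 -> matches Toys
  - product 4 (Pen): category_id=4 -> matches Outdoor
  - product 5 (Camera): category_id=4 -> matches Outdoor
  - product 6 (Chair): category_id=3 -> matches Tools
All 6 rows appear; 1 has NULL category.

SQL:
SELECT a.name, b.name AS category
FROM products a
LEFT JOIN categories b ON a.category_id = b.id

Result:
name    | category
--------+---------
Lamp    | NULL    
Stapler | Tools   
Laptop  | Toys    
Pen     | Outdoor 
Camera  | Outdoor 
Chair   | Tools   


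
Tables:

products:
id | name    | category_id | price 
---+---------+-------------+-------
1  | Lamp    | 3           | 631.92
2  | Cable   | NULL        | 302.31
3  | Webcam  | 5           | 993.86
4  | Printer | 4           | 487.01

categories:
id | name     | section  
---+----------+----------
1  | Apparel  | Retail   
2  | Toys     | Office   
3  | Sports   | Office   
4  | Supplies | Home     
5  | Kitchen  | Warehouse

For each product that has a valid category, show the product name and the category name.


INNER JOIN keeps only products rows whose category_id matches an id in categories. Walk through each product:
  - product 1 (Lamp): category_id=3 -> matches Sports
  - product 2 (Cable): category_id=NULL, no match -> dropped
  - product 3 (Webcam): category_id=5 -> matches Kitchen
  - product 4 (Printer): category_id=4 -> matches Supplies
So 1 of 4 rows is dropped.

SQL:
SELECT a.name, b.name AS category
FROM products a
INNER JOIN categories b ON a.category_id = b.id

Result:
name    | category
--------+---------
Lamp    | Sports  
Webcam  | Kitchen 
Printer | Supplies


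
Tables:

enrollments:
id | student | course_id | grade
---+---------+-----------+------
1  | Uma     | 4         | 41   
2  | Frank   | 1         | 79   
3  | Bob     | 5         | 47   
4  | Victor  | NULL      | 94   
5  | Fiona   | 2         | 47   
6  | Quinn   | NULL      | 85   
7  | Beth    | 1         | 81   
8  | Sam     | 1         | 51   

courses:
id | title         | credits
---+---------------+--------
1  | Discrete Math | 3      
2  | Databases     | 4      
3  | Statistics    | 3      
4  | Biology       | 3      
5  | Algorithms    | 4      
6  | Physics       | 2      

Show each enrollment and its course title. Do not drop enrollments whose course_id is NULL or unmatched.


LEFT JOIN keeps every row from enrollments (the left table); where course_id has no match in courses, the course columns become NULL. Walk through each enrollment:
  - enrollment 1 (Uma): course_id=4 -> matches Biology
  - enrollment 2 (Frank): course_id=1 -> matches Discrete Math
  - enrollment 3 (Bob): course_id=5 -> matches Algorithms
  - enrollment 4 (Victor): course_id=NULL, no match -> kept with NULL
  - enrollment 5 (Fiona): course_id=2 -> matches Databases
  - enrollment 6 (Quinn): course_id=NULL, no match -> kept with NULL
  - enrollment 7 (Beth): course_id=1 -> matches Discrete Math
  - enrollment 8 (Sam): course_id=1 -> matches Discrete Math
All 8 rows appear; 2 have NULL course.

SQL:
SELECT a.student, b.title AS course
FROM enrollments a
LEFT JOIN courses b ON a.course_id = b.id

Result:
student | course       
--------+--------------
Uma     | Biology      
Frank   | Discrete Math
Bob     | Algorithms   
Victor  | NULL         
Fiona   | Databases    
Quinn   | NULL         
Beth    | Discrete Math
Sam     | Discrete Math


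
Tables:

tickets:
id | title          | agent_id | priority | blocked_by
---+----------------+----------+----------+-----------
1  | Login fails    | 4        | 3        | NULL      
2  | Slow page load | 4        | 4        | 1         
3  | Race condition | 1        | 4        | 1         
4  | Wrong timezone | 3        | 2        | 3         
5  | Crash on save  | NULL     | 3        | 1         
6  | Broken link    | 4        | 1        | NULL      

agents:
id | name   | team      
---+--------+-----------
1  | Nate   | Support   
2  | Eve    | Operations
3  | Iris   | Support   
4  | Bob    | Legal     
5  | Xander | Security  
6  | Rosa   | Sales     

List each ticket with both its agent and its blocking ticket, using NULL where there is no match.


Two LEFT JOINs from the same base table tickets: one to agents via agent_id, one to tickets itself via blocked_by. Both are LEFT so every ticket is preserved.
Match against agents:
  - ticket 1 (Login fails): agent_id=4 -> matches Bob
  - ticket 2 (Slow page load): agent_id=4 -> matches Bob
  - ticket 3 (Race condition): agent_id=1 -> matches Nate
  - ticket 4 (Wrong timezone): agent_id=3 -> matches Iris
  - ticket 5 (Crash on save): agent_id=NULL, no match -> kept with NULL
  - ticket 6 (Broken link): agent_id=4 -> matches Bob
Match against tickets (self):
  - ticket 1 (Login fails): blocked_by=NULL -> NULL
  - ticket 2 (Slow page load): blocked_by=1 -> Login fails
  - ticket 3 (Race condition): blocked_by=1 -> Login fails
  - ticket 4 (Wrong timezone): blocked_by=3 -> Race condition
  - ticket 5 (Crash on save): blocked_by=1 -> Login fails
  - ticket 6 (Broken link): blocked_by=NULL -> NULL

SQL:
SELECT a.title, b.name AS agent, c.title AS blocked_by
FROM tickets a
LEFT JOIN agents b ON a.agent_id = b.id
LEFT JOIN tickets c ON a.blocked_by = c.id

Result:
title          | agent | blocked_by    
---------------+-------+---------------
Login fails    | Bob   | NULL          
Slow page load | Bob   | Login fails   
Race condition | Nate  | Login fails   
Wrong timezone | Iris  | Race condition
Crash on save  | NULL  | Login fails   
Broken link    | Bob   | NULL          


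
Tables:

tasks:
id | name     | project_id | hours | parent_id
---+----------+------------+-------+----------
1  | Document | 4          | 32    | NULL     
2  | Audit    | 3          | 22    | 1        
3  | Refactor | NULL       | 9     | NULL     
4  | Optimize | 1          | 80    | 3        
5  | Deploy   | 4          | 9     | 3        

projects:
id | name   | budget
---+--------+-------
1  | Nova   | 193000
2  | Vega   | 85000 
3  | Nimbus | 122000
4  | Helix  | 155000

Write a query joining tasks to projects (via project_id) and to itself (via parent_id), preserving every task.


Two LEFT JOINs from the same base table tasks: one to projects via project_id, one to tasks itself via parent_id. Both are LEFT so every task is preserved.
Match against projects:
  - task 1 (Document): project_id=4 -> matches Helix
  - task 2 (Audit): project_id=3 -> matches Nimbus
  - task 3 (Refactor): project_id=NULL, no match -> kept with NULL
  - task 4 (Optimize): project_id=1 -> matches Nova
  - task 5 (Deploy): project_id=4 -> matches Helix
Match against tasks (self):
  - task 1 (Document): parent_id=NULL -> NULL
  - task 2 (Audit): parent_id=1 -> Document
  - task 3 (Refactor): parent_id=NULL -> NULL
  - task 4 (Optimize): parent_id=3 -> Refactor
  - task 5 (Deploy): parent_id=3 -> Refactor

SQL:
SELECT a.name, b.name AS project, c.name AS parent
FROM tasks a
LEFT JOIN projects b ON a.project_id = b.id
LEFT JOIN tasks c ON a.parent_id = c.id

Result:
name     | project | parent  
---------+---------+---------
Document | Helix   | NULL    
Audit    | Nimbus  | Document
Refactor | NULL    | NULL    
Optimize | Nova    | Refactor
Deploy   | Helix   | Refactor


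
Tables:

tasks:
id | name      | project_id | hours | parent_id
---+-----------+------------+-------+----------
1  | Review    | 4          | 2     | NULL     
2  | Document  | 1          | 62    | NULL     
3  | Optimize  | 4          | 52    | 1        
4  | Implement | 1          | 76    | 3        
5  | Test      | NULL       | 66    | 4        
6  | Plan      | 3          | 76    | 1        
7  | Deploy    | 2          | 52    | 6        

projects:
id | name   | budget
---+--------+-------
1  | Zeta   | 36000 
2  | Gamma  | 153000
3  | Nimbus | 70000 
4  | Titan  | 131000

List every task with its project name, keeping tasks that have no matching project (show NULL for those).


LEFT JOIN keeps every row from tasks (the left table); where project_id has no match in projects, the project columns become NULL. Walk through each task:
  - task 1 (Review): project_id=4 -> matches Titan
  - task 2 (Document): project_id=1 -> matches Zeta
  - task 3 (Optimize): project_id=4 -> matches Titan
  - task 4 (Implement): project_id=1 -> matches Zeta
  - task 5 (Test): project_id=NULL, no match -> kept with NULL
  - task 6 (Plan): project_id=3 -> matches Nimbus
  - task 7 (Deploy): project_id=2 -> matches Gamma
All 7 rows appear; 1 has NULL project.

SQL:
SELECT a.name, b.name AS project
FROM tasks a
LEFT JOIN projects b ON a.project_id = b.id

Result:
name      | project
----------+--------
Review    | Titan  
Document  | Zeta   
Optimize  | Titan  
Implement | Zeta   
Test      | NULL   
Plan      | Nimbus 
Deploy    | Gamma  


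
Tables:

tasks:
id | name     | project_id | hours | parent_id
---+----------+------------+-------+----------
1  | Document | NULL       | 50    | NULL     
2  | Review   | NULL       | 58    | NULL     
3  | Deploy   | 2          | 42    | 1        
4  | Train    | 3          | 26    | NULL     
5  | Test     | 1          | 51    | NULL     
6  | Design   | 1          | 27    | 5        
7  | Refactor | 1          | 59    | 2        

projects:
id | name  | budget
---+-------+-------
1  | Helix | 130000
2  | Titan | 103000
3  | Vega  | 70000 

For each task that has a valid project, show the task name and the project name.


INNER JOIN keeps only tasks rows whose project_id matches an id in projects. Walk through each task:
  - task 1 (Document): project_id=NULL, no match -> dropped
  - task 2 (Review): project_id=NULL, no match -> dropped
  - task 3 (Deploy): project_id=2 -> matches Titan
  - task 4 (Train): project_id=3 -> matches Vega
  - task 5 (Test): project_id=1 -> matches Helix
  - task 6 (Design): project_id=1 -> matches Helix
  - task 7 (Refactor): project_id=1 -> matches Helix
So 2 of 7 rows are dropped.

SQL:
SELECT a.name, b.name AS project
FROM tasks a
INNER JOIN projects b ON a.project_id = b.id

Result:
name     | project
---------+--------
Deploy   | Titan  
Train    | Vega   
Test     | Helix  
Design   | Helix  
Refactor | Helix  


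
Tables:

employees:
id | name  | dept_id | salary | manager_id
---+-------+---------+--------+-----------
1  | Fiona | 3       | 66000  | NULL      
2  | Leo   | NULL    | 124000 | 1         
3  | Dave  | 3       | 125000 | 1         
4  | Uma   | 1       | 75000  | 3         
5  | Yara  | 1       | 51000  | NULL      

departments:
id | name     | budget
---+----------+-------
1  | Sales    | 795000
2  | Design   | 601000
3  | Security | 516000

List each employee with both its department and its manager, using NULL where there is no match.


Two LEFT JOINs from the same base table employees: one to departments via dept_id, one to employees itself via manager_id. Both are LEFT so every employee is preserved.
Match against departments:
  - employee 1 (Fiona): dept_id=3 -> matches Security
  - employee 2 (Leo): dept_id=NULL, no match -> kept with NULL
  - employee 3 (Dave): dept_id=3 -> matches Security
  - employee 4 (Uma): dept_id=1 -> matches Sales
  - employee 5 (Yara): dept_id=1 -> matches Sales
Match against employees (self):
  - employee 1 (Fiona): manager_id=NULL -> NULL
  - employee 2 (Leo): manager_id=1 -> Fiona
  - employee 3 (Dave): manager_id=1 -> Fiona
  - employee 4 (Uma): manager_id=3 -> Dave
  - employee 5 (Yara): manager_id=NULL -> NULL

SQL:
SELECT a.name, b.name AS department, c.name AS manager
FROM employees a
LEFT JOIN departments b ON a.dept_id = b.id
LEFT JOIN employees c ON a.manager_id = c.id

Result:
name  | department | manager
------+------------+--------
Fiona | Security   | NULL   
Leo   | NULL       | Fiona  
Dave  | Security   | Fiona  
Uma   | Sales      | Dave   
Yara  | Sales      | NULL   


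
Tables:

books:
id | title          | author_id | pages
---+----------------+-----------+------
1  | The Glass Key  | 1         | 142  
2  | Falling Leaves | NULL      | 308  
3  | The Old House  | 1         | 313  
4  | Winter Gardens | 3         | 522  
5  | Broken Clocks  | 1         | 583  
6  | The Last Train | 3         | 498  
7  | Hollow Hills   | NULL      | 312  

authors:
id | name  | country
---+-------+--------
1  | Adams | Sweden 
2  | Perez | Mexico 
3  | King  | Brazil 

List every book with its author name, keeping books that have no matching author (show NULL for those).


LEFT JOIN keeps every row from books (the left table); where author_id has no match in authors, the author columns become NULL. Walk through each book:
  - book 1 (The Glass Key): author_id=1 -> matches Adams
  - book 2 (Falling Leaves): author_id=NULL, no match -> kept with NULL
  - book 3 (The Old House): author_id=1 -> matches Adams
  - book 4 (Winter Gardens): author_id=3 -> matches King
  - book 5 (Broken Clocks): author_id=1 -> matches Adams
  - book 6 (The Last Train): author_id=3 -> matches King
  - book 7 (Hollow Hills): author_id=NULL, no match -> kept with NULL
All 7 rows appear; 2 have NULL author.

SQL:
SELECT a.title, b.name AS author
FROM books a
LEFT JOIN authors b ON a.author_id = b.id

Result:
title          | author
---------------+-------
The Glass Key  | Adams 
Falling Leaves | NULL  
The Old House  | Adams 
Winter Gardens | King  
Broken Clocks  | Adams 
The Last Train | King  
Hollow Hills   | NULL  


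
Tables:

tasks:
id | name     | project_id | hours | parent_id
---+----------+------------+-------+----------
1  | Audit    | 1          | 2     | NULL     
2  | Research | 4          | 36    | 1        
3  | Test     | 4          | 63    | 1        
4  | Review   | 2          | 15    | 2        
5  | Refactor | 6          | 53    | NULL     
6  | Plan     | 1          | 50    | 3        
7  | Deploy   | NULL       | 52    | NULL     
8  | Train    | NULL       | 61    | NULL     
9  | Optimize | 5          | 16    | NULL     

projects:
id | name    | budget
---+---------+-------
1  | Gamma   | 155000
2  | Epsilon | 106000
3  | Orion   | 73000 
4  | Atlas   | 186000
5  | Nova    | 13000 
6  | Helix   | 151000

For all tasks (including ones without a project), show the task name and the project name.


LEFT JOIN keeps every row from tasks (the left table); where project_id has no match in projects, the project columns become NULL. Walk through each task:
  - task 1 (Audit): project_id=1 -> matches Gamma
  - task 2 (Research): project_id=4 -> matches Atlas
  - task 3 (Test): project_id=4 -> matches Atlas
  - task 4 (Review): project_id=2 -> matches Epsilon
  - task 5 (Refactor): project_id=6 -> matches Helix
  - task 6 (Plan): project_id=1 -> matches Gamma
  - task 7 (Deploy): project_id=NULL, no match -> kept with NULL
  - task 8 (Train): project_id=NULL, no match -> kept with NULL
  - task 9 (Optimize): project_id=5 -> matches Nova
All 9 rows appear; 2 have NULL project.

SQL:
SELECT a.name, b.name AS project
FROM tasks a
LEFT JOIN projects b ON a.project_id = b.id

Result:
name     | project
---------+--------
Audit    | Gamma  
Research | Atlas  
Test     | Atlas  
Review   | Epsilon
Refactor | Helix  
Plan     | Gamma  
Deploy   | NULL   
Train    | NULL   
Optimize | Nova   


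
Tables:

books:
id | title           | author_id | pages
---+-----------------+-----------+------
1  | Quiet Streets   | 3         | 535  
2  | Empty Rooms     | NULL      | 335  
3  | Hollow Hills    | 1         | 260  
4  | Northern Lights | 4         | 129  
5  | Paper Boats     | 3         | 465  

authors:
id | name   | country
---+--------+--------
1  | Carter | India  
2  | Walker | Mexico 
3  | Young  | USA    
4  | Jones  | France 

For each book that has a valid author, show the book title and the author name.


INNER JOIN keeps only books rows whose author_id matches an id in authors. Walk through each book:
  - book 1 (Quiet Streets): author_id=3 -> matches Young
  - book 2 (Empty Rooms): author_id=NULL, no match -> dropped
  - book 3 (Hollow Hills): author_id=1 -> matches Carter
  - book 4 (Northern Lights): author_id=4 -> matches Jones
  - book 5 (Paper Boats): author_id=3 -> matches Young
So 1 of 5 rows is dropped.

SQL:
SELECT a.title, b.name AS author
FROM books a
INNER JOIN authors b ON a.author_id = b.id

Result:
title           | author
----------------+-------
Quiet Streets   | Young 
Hollow Hills    | Carter
Northern Lights | Jones 
Paper Boats     | Young 
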